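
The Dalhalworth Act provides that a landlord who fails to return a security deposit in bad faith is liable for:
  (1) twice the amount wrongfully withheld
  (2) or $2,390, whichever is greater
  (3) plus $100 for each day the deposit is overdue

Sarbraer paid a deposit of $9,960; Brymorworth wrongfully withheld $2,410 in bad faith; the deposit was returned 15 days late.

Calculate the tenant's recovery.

$6,320

Doubled: 2 × $2,410 = $4,820
Minimum $2,390: $4,820 meets the minimum, no increase.
Late-return penalty: 15 × $100 = $1,500
Damages plus late penalty: $4,820 + $1,500 = $6,320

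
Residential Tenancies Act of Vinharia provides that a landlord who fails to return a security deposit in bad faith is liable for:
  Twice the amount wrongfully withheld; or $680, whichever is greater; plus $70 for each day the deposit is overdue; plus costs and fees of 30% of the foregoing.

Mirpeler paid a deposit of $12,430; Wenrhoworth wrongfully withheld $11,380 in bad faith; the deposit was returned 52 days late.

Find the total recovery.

Doubled: 2 × $11,380 = $22,760
Minimum $680: $22,760 meets the minimum, no increase.
Late-return penalty: 52 × $70 = $3,640
Damages plus late penalty: $22,760 + $3,640 = $26,400
Costs and fees: 30% of $26,400 = $7,920
Total recovery: $26,400 + $7,920 = $34,320

$34,320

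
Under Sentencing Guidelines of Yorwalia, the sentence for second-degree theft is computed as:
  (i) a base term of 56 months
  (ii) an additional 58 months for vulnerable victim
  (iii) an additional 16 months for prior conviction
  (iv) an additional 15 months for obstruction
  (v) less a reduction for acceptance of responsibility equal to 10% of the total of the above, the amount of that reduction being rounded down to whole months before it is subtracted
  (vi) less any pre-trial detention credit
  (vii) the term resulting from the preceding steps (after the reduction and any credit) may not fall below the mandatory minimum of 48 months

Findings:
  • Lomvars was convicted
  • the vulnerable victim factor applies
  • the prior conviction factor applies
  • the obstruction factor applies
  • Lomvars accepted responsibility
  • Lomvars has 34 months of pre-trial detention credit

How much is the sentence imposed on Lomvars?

Vulnerable victim enhancement: +58 months
Prior conviction enhancement: +16 months
Obstruction enhancement: +15 months
Adjusted term: 56 months + 58 months + 16 months + 15 months = 145 months
Acceptance of responsibility reduction: 10% of 145 months = 14 months (rounded down)
After reduction: 145 − 14 = 131 months
Less pre-trial detention credit: 131 months − 34 months = 97 months
Minimum 48 months: 97 months meets the minimum, no increase.

Sentence: 97 months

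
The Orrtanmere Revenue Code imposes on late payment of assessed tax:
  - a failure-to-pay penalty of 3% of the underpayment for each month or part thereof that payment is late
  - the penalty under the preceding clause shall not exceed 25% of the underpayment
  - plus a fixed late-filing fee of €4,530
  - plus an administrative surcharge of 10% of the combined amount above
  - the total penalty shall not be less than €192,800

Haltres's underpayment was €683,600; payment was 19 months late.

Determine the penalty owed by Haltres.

€192,973

Accrued rate: 3% × 19 = 57%, capped at 25% → 25%
Failure-to-pay penalty: 25% of €683,600 = €170,900
Penalty before surcharge: €170,900 + €4,530 = €175,430
Administrative surcharge: 10% of €175,430 = €17,543
Total penalty: €175,430 + €17,543 = €192,973
Minimum €192,800: €192,973 meets the minimum, no increase.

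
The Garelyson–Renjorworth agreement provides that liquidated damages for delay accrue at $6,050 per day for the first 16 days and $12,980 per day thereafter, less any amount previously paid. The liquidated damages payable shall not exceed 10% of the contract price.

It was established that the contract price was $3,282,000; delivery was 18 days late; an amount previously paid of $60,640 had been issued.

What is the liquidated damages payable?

First 16 days: 16 × $6,050 = $96,800
Remaining days: (18 − 16) × $12,980 = $25,960
Accrued per-day damages: $96,800 + $25,960 = $122,760
Less amount previously paid: $122,760 − $60,640 = $62,120
Cap: 10% of $3,282,000 = $328,200
Cap at $328,200: $62,120 is within the cap, no reduction.

$62,120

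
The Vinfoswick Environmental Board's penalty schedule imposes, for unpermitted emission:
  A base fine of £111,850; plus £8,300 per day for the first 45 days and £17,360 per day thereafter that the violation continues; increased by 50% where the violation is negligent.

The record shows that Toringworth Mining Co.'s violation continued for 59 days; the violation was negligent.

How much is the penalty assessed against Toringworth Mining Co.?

£1,092,585

First 45 days: 45 × £8,300 = £373,500
Remaining days: (59 − 45) × £17,360 = £243,040
Per-day component: £373,500 + £243,040 = £616,540
Base plus per-day: £111,850 + £616,540 = £728,390
Enhancement: 50% of £728,390 = £364,195
Enhanced fine: £728,390 + £364,195 = £1,092,585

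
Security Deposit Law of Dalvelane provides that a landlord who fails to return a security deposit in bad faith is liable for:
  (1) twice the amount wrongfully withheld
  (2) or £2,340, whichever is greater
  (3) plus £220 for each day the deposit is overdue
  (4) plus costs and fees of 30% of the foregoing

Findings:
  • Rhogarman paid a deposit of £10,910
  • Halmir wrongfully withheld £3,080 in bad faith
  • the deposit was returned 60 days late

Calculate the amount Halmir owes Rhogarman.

Doubled: 2 × £3,080 = £6,160
Minimum £2,340: £6,160 meets the minimum, no increase.
Late-return penalty: 60 × £220 = £13,200
Damages plus late penalty: £6,160 + £13,200 = £19,360
Costs and fees: 30% of £19,360 = £5,808
Total recovery: £19,360 + £5,808 = £25,168

£25,168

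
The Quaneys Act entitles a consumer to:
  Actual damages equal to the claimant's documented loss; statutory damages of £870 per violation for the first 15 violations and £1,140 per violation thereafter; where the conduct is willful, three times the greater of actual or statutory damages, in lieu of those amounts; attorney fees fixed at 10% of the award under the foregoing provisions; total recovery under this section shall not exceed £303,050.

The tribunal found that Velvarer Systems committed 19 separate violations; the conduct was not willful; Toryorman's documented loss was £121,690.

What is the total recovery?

Total recovery: £153,230

First 15 violations: 15 × £870 = £13,050
Remaining violations: (19 − 15) × £1,140 = £4,560
Statutory damages: £13,050 + £4,560 = £17,610
Conduct not willful: the in-lieu enhancement does not apply.
Actual plus statutory damages: £121,690 + £17,610 = £139,300
Attorney fees: 10% of £139,300 = £13,930
Total before cap: £139,300 + £13,930 = £153,230
Cap at £303,050: £153,230 is within the cap, no reduction.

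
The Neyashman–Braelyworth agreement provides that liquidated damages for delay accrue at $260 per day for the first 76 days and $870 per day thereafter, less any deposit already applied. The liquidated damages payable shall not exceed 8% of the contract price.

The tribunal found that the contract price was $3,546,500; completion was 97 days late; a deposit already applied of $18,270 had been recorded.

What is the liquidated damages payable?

$19,760

First 76 days: 76 × $260 = $19,760
Remaining days: (97 − 76) × $870 = $18,270
Accrued per-day damages: $19,760 + $18,270 = $38,030
Less deposit already applied: $38,030 − $18,270 = $19,760
Cap: 8% of $3,546,500 = $283,720
Cap at $283,720: $19,760 is within the cap, no reduction.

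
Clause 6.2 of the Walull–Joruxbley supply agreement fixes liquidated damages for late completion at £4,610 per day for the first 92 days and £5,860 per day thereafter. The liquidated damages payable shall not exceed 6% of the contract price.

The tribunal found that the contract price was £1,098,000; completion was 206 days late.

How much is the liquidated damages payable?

First 92 days: 92 × £4,610 = £424,120
Remaining days: (206 − 92) × £5,860 = £668,040
Accrued per-day damages: £424,120 + £668,040 = £1,092,160
Cap: 6% of £1,098,000 = £65,880
Cap at £65,880: £1,092,160 exceeds the cap → £65,880

£65,880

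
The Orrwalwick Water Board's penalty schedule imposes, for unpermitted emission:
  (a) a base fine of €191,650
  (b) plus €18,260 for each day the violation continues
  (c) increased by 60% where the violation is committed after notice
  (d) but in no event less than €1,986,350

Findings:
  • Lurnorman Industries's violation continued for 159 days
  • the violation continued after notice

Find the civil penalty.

Per-day component: 159 × €18,260 = €2,903,340
Base plus per-day: €191,650 + €2,903,340 = €3,094,990
Enhancement: 60% of €3,094,990 = €1,856,994
Enhanced fine: €3,094,990 + €1,856,994 = €4,951,984
Minimum €1,986,350: €4,951,984 meets the minimum, no increase.

€4,951,984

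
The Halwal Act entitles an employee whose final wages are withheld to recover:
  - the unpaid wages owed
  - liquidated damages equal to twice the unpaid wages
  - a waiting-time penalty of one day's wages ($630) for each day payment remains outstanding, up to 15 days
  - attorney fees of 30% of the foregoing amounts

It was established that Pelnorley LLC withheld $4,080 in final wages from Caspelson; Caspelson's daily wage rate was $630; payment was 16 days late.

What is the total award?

Doubled: 2 × $4,080 = $8,160
Penalty days: min(16, 15) = 15
Waiting-time penalty: 15 × $630 = $9,450
Subtotal: $4,080 + $8,160 + $9,450 = $21,690
Attorney fees: 30% of $21,690 = $6,507
Total award: $21,690 + $6,507 = $28,197

$28,197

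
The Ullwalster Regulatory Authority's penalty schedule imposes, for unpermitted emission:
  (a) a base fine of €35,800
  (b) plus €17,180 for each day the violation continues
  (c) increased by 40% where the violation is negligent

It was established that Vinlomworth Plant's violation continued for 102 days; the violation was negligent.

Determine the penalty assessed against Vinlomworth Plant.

Per-day component: 102 × €17,180 = €1,752,360
Base plus per-day: €35,800 + €1,752,360 = €1,788,160
Enhancement: 40% of €1,788,160 = €715,264
Enhanced fine: €1,788,160 + €715,264 = €2,503,424

Civil penalty: €2,503,424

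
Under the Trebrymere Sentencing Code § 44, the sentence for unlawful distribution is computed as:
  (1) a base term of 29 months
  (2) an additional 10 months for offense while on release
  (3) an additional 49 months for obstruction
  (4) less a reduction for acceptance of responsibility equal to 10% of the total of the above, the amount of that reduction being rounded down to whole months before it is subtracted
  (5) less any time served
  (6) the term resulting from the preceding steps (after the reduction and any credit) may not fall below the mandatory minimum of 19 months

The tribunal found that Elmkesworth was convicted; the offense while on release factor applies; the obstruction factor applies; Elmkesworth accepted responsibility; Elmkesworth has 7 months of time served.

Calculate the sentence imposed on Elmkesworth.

73 months

Offense while on release enhancement: +10 months
Obstruction enhancement: +49 months
Adjusted term: 29 months + 10 months + 49 months = 88 months
Acceptance of responsibility reduction: 10% of 88 months = 8 months (rounded down)
After reduction: 88 − 8 = 80 months
Less time served: 80 months − 7 months = 73 months
Minimum 19 months: 73 months meets the minimum, no increase.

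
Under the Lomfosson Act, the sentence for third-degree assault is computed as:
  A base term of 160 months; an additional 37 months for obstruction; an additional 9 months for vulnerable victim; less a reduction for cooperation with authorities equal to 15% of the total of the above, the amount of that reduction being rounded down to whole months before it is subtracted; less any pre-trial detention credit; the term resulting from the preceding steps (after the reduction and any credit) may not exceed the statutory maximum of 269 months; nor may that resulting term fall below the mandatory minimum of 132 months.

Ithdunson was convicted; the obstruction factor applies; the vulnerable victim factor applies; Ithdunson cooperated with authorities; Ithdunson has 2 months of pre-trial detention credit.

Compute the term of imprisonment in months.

Obstruction enhancement: +37 months
Vulnerable victim enhancement: +9 months
Adjusted term: 160 months + 37 months + 9 months = 206 months
Cooperation with authorities reduction: 15% of 206 months = 30 months (rounded down)
After reduction: 206 − 30 = 176 months
Less pre-trial detention credit: 176 months − 2 months = 174 months
Cap at 269 months: 174 months is within the cap, no reduction.
Minimum 132 months: 174 months meets the minimum, no increase.

174 months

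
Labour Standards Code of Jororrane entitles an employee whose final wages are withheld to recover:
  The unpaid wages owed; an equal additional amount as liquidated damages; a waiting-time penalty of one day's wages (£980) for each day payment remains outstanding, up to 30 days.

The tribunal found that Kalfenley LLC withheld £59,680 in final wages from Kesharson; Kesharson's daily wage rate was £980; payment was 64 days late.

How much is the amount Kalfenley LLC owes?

Liquidated damages (equal amount): £59,680
Penalty days: min(64, 30) = 30
Waiting-time penalty: 30 × £980 = £29,400
Total award: £59,680 + £59,680 + £29,400 = £148,760

£148,760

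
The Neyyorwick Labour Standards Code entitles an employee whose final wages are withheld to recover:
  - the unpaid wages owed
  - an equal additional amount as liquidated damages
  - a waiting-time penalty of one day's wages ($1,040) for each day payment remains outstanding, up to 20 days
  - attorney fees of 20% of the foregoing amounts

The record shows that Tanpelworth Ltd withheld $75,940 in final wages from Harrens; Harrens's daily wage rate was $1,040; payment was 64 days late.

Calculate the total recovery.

$207,216

Liquidated damages (equal amount): $75,940
Penalty days: min(64, 20) = 20
Waiting-time penalty: 20 × $1,040 = $20,800
Subtotal: $75,940 + $75,940 + $20,800 = $172,680
Attorney fees: 20% of $172,680 = $34,536
Total award: $172,680 + $34,536 = $207,216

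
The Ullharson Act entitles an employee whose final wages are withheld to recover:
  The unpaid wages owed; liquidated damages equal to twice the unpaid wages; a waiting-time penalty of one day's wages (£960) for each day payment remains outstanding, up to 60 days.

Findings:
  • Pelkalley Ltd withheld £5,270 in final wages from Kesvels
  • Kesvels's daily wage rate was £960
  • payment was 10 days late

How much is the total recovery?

Doubled: 2 × £5,270 = £10,540
Penalty days: min(10, 60) = 10
Waiting-time penalty: 10 × £960 = £9,600
Total award: £5,270 + £10,540 + £9,600 = £25,410

£25,410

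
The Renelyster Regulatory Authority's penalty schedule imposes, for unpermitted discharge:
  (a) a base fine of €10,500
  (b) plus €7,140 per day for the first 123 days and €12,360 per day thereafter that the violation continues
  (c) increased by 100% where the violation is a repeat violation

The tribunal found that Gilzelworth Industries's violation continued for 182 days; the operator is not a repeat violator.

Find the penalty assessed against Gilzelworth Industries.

€1,617,960

First 123 days: 123 × €7,140 = €878,220
Remaining days: (182 − 123) × €12,360 = €729,240
Per-day component: €878,220 + €729,240 = €1,607,460
Base plus per-day: €10,500 + €1,607,460 = €1,617,960
The operator is not a repeat violator: no 100% increase.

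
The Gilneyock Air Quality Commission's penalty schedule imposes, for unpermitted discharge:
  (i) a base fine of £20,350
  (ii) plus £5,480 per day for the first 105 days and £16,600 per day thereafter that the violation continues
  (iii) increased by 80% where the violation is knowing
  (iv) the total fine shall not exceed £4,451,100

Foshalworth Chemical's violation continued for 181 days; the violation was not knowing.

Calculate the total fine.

First 105 days: 105 × £5,480 = £575,400
Remaining days: (181 − 105) × £16,600 = £1,261,600
Per-day component: £575,400 + £1,261,600 = £1,837,000
Base plus per-day: £20,350 + £1,837,000 = £1,857,350
The violation was not knowing: no 80% increase.
Cap at £4,451,100: £1,857,350 is within the cap, no reduction.

£1,857,350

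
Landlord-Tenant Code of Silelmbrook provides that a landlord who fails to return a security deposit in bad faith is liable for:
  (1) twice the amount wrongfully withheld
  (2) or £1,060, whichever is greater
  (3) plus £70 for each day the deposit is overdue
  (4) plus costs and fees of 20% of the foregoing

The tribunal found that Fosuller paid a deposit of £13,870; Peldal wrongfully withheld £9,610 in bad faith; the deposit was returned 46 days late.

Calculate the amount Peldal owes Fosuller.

£26,928

Doubled: 2 × £9,610 = £19,220
Minimum £1,060: £19,220 meets the minimum, no increase.
Late-return penalty: 46 × £70 = £3,220
Damages plus late penalty: £19,220 + £3,220 = £22,440
Costs and fees: 20% of £22,440 = £4,488
Total recovery: £22,440 + £4,488 = £26,928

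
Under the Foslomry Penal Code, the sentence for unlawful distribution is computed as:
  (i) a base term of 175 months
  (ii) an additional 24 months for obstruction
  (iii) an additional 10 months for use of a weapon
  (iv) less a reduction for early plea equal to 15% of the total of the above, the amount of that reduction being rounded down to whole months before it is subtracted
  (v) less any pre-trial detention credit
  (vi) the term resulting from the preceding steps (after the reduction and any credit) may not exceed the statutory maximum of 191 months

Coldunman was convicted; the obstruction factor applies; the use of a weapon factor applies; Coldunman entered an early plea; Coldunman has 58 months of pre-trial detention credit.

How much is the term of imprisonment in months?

120 months

Obstruction enhancement: +24 months
Use of a weapon enhancement: +10 months
Adjusted term: 175 months + 24 months + 10 months = 209 months
Early plea reduction: 15% of 209 months = 31 months (rounded down)
After reduction: 209 − 31 = 178 months
Less pre-trial detention credit: 178 months − 58 months = 120 months
Cap at 191 months: 120 months is within the cap, no reduction.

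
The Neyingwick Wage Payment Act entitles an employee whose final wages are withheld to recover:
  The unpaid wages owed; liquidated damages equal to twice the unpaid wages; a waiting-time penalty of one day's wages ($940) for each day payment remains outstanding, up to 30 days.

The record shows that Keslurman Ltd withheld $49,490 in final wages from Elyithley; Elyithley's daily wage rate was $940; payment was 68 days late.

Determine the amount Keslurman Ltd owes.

Doubled: 2 × $49,490 = $98,980
Penalty days: min(68, 30) = 30
Waiting-time penalty: 30 × $940 = $28,200
Total award: $49,490 + $98,980 + $28,200 = $176,670

Total award: $176,670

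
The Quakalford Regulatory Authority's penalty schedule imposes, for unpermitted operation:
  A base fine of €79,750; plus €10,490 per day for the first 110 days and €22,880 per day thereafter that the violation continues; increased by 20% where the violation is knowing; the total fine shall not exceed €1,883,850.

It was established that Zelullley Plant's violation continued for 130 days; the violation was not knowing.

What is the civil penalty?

First 110 days: 110 × €10,490 = €1,153,900
Remaining days: (130 − 110) × €22,880 = €457,600
Per-day component: €1,153,900 + €457,600 = €1,611,500
Base plus per-day: €79,750 + €1,611,500 = €1,691,250
The violation was not knowing: no 20% increase.
Cap at €1,883,850: €1,691,250 is within the cap, no reduction.

€1,691,250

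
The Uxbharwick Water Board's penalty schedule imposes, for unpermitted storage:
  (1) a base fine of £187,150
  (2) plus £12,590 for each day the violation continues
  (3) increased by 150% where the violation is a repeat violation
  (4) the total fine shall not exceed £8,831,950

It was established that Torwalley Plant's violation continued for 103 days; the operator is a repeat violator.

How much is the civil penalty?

Per-day component: 103 × £12,590 = £1,296,770
Base plus per-day: £187,150 + £1,296,770 = £1,483,920
Enhancement: 150% of £1,483,920 = £2,225,880
Enhanced fine: £1,483,920 + £2,225,880 = £3,709,800
Cap at £8,831,950: £3,709,800 is within the cap, no reduction.

Civil penalty: £3,709,800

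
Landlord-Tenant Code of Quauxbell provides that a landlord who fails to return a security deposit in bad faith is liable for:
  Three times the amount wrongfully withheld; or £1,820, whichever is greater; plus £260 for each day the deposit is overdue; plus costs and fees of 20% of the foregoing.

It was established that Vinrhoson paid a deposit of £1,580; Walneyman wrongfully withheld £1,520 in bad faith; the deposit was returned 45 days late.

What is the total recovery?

Trebled: 3 × £1,520 = £4,560
Minimum £1,820: £4,560 meets the minimum, no increase.
Late-return penalty: 45 × £260 = £11,700
Damages plus late penalty: £4,560 + £11,700 = £16,260
Costs and fees: 20% of £16,260 = £3,252
Total recovery: £16,260 + £3,252 = £19,512

£19,512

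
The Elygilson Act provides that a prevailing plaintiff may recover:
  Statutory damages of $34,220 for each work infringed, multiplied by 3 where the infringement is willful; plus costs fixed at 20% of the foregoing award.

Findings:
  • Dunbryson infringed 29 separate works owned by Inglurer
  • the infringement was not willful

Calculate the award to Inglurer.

Award: $1,190,856

Statutory damages: 29 × $34,220 = $992,380
Infringement not willful: no ×3 enhancement.
Costs: 20% of $992,380 = $198,476
Award plus costs: $992,380 + $198,476 = $1,190,856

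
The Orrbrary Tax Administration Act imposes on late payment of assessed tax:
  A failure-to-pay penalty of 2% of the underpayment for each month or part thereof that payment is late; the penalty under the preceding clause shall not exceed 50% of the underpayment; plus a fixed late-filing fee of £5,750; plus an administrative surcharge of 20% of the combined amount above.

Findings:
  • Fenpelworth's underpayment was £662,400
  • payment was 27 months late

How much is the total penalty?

£404,340

Accrued rate: 2% × 27 = 54%, capped at 50% → 50%
Failure-to-pay penalty: 50% of £662,400 = £331,200
Penalty before surcharge: £331,200 + £5,750 = £336,950
Administrative surcharge: 20% of £336,950 = £67,390
Total penalty: £336,950 + £67,390 = £404,340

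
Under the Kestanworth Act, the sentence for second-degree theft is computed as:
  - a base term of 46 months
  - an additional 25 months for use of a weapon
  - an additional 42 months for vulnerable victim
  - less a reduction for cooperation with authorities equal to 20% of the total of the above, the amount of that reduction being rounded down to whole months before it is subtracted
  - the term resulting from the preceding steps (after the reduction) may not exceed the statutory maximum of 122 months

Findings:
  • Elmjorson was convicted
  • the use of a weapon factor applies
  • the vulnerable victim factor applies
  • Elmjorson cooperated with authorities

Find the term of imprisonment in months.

91 months

Use of a weapon enhancement: +25 months
Vulnerable victim enhancement: +42 months
Adjusted term: 46 months + 25 months + 42 months = 113 months
Cooperation with authorities reduction: 20% of 113 months = 22 months (rounded down)
After reduction: 113 − 22 = 91 months
Cap at 122 months: 91 months is within the cap, no reduction.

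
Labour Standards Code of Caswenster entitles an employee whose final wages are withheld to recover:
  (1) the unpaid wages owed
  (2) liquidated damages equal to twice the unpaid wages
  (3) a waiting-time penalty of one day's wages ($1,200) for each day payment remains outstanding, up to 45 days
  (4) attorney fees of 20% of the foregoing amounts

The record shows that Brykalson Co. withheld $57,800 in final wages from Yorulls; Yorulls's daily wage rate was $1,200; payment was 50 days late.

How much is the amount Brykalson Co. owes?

$272,880

Doubled: 2 × $57,800 = $115,600
Penalty days: min(50, 45) = 45
Waiting-time penalty: 45 × $1,200 = $54,000
Subtotal: $57,800 + $115,600 + $54,000 = $227,400
Attorney fees: 20% of $227,400 = $45,480
Total award: $227,400 + $45,480 = $272,880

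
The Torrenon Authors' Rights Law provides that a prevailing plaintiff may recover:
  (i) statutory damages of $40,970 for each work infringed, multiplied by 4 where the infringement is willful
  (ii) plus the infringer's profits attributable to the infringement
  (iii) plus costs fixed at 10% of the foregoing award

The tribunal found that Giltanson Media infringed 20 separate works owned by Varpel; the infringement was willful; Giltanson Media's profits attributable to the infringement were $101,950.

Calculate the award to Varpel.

$3,717,505

Statutory damages: 20 × $40,970 = $819,400
Multiplied by 4: 4 × $819,400 = $3,277,600
Combined award: $3,277,600 + $101,950 = $3,379,550
Costs: 10% of $3,379,550 = $337,955
Award plus costs: $3,379,550 + $337,955 = $3,717,505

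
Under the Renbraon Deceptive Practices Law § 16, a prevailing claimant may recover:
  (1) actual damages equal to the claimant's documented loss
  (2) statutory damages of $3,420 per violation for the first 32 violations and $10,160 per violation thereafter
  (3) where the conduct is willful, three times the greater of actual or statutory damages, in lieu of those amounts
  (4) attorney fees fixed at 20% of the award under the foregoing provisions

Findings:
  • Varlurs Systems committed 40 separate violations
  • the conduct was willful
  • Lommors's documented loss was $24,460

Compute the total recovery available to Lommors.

$686,592

First 32 violations: 32 × $3,420 = $109,440
Remaining violations: (40 − 32) × $10,160 = $81,280
Statutory damages: $109,440 + $81,280 = $190,720
Greater of actual damages ($24,460) or statutory damages ($190,720): $190,720
Trebled: 3 × $190,720 = $572,160
Attorney fees: 20% of $572,160 = $114,432
Total recovery: $572,160 + $114,432 = $686,592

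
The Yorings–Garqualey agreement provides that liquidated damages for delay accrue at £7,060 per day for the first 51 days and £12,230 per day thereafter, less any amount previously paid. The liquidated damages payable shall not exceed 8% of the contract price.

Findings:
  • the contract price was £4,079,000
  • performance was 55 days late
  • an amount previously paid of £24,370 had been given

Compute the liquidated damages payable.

£326,320

First 51 days: 51 × £7,060 = £360,060
Remaining days: (55 − 51) × £12,230 = £48,920
Accrued per-day damages: £360,060 + £48,920 = £408,980
Less amount previously paid: £408,980 − £24,370 = £384,610
Cap: 8% of £4,079,000 = £326,320
Cap at £326,320: £384,610 exceeds the cap → £326,320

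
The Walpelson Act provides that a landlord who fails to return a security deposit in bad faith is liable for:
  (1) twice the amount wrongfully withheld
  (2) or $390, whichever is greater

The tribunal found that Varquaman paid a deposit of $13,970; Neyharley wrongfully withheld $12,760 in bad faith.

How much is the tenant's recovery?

Doubled: 2 × $12,760 = $25,520
Minimum $390: $25,520 meets the minimum, no increase.

Recovery: $25,520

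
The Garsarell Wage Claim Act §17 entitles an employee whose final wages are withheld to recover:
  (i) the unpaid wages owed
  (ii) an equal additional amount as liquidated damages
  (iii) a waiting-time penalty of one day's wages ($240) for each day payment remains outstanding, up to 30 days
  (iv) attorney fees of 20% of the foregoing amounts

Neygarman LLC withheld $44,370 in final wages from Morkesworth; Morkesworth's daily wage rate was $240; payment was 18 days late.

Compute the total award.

$111,672

Liquidated damages (equal amount): $44,370
Penalty days: min(18, 30) = 18
Waiting-time penalty: 18 × $240 = $4,320
Subtotal: $44,370 + $44,370 + $4,320 = $93,060
Attorney fees: 20% of $93,060 = $18,612
Total award: $93,060 + $18,612 = $111,672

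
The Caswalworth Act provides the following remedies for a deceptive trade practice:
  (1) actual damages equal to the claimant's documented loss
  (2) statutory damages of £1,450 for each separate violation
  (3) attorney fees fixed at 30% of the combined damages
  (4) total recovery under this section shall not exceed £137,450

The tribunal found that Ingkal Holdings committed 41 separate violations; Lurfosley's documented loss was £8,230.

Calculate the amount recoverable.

Statutory damages: 41 × £1,450 = £59,450
Combined damages: £8,230 + £59,450 = £67,680
Attorney fees: 30% of £67,680 = £20,304
Total before cap: £67,680 + £20,304 = £87,984
Cap at £137,450: £87,984 is within the cap, no reduction.

£87,984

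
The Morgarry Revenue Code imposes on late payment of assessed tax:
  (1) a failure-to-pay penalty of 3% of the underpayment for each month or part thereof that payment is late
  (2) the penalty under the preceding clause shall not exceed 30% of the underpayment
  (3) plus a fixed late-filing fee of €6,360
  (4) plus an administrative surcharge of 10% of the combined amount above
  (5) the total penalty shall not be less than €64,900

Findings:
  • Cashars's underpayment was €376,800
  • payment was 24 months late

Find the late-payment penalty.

Penalty: €131,340

Accrued rate: 3% × 24 = 72%, capped at 30% → 30%
Failure-to-pay penalty: 30% of €376,800 = €113,040
Penalty before surcharge: €113,040 + €6,360 = €119,400
Administrative surcharge: 10% of €119,400 = €11,940
Total penalty: €119,400 + €11,940 = €131,340
Minimum €64,900: €131,340 meets the minimum, no increase.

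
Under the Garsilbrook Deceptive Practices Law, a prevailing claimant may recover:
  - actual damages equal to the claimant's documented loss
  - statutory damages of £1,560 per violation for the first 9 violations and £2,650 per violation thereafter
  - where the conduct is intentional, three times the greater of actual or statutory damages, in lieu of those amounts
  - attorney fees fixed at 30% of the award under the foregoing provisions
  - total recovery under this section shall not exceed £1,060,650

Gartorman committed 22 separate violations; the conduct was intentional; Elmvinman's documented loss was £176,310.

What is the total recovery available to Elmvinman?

£687,609

First 9 violations: 9 × £1,560 = £14,040
Remaining violations: (22 − 9) × £2,650 = £34,450
Statutory damages: £14,040 + £34,450 = £48,490
Greater of actual damages (£176,310) or statutory damages (£48,490): £176,310
Trebled: 3 × £176,310 = £528,930
Attorney fees: 30% of £528,930 = £158,679
Total before cap: £528,930 + £158,679 = £687,609
Cap at £1,060,650: £687,609 is within the cap, no reduction.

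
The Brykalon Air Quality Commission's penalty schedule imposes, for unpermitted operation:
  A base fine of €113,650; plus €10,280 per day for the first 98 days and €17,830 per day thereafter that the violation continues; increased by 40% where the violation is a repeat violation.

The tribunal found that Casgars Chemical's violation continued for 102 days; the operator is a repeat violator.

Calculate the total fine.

€1,669,374

First 98 days: 98 × €10,280 = €1,007,440
Remaining days: (102 − 98) × €17,830 = €71,320
Per-day component: €1,007,440 + €71,320 = €1,078,760
Base plus per-day: €113,650 + €1,078,760 = €1,192,410
Enhancement: 40% of €1,192,410 = €476,964
Enhanced fine: €1,192,410 + €476,964 = €1,669,374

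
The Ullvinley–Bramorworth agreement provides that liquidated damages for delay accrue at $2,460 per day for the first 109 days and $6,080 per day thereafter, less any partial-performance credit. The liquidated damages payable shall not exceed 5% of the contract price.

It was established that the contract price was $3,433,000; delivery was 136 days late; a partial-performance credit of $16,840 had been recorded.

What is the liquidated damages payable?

First 109 days: 109 × $2,460 = $268,140
Remaining days: (136 − 109) × $6,080 = $164,160
Accrued per-day damages: $268,140 + $164,160 = $432,300
Less partial-performance credit: $432,300 − $16,840 = $415,460
Cap: 5% of $3,433,000 = $171,650
Cap at $171,650: $415,460 exceeds the cap → $171,650

$171,650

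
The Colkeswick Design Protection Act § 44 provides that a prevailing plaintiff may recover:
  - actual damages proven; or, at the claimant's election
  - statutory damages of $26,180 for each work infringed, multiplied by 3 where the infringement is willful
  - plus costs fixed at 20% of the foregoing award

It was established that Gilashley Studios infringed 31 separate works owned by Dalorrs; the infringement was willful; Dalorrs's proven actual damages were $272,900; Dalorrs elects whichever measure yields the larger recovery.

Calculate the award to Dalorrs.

$2,921,688

Statutory damages: 31 × $26,180 = $811,580
Trebled: 3 × $811,580 = $2,434,740
Greater of actual damages ($272,900) or enhanced statutory damages ($2,434,740): $2,434,740
Costs: 20% of $2,434,740 = $486,948
Award plus costs: $2,434,740 + $486,948 = $2,921,688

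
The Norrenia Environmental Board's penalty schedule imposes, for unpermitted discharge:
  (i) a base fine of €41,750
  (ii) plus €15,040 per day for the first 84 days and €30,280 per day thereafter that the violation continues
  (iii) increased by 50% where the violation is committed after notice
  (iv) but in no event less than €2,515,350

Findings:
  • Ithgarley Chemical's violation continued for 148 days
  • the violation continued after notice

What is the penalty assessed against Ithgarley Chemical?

First 84 days: 84 × €15,040 = €1,263,360
Remaining days: (148 − 84) × €30,280 = €1,937,920
Per-day component: €1,263,360 + €1,937,920 = €3,201,280
Base plus per-day: €41,750 + €3,201,280 = €3,243,030
Enhancement: 50% of €3,243,030 = €1,621,515
Enhanced fine: €3,243,030 + €1,621,515 = €4,864,545
Minimum €2,515,350: €4,864,545 meets the minimum, no increase.

Civil penalty: €4,864,545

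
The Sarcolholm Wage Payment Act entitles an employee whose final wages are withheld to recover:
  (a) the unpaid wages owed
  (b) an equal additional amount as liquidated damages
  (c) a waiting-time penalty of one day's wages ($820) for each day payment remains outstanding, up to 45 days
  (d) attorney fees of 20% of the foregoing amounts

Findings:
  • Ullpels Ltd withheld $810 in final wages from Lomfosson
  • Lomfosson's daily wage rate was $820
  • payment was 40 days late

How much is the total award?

$41,304

Liquidated damages (equal amount): $810
Penalty days: min(40, 45) = 40
Waiting-time penalty: 40 × $820 = $32,800
Subtotal: $810 + $810 + $32,800 = $34,420
Attorney fees: 20% of $34,420 = $6,884
Total award: $34,420 + $6,884 = $41,304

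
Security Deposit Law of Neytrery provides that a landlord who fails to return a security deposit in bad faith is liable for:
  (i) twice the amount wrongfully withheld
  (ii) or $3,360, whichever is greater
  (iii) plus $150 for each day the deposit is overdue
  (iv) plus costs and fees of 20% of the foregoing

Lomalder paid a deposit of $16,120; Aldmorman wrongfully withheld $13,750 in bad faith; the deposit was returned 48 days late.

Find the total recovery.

Doubled: 2 × $13,750 = $27,500
Minimum $3,360: $27,500 meets the minimum, no increase.
Late-return penalty: 48 × $150 = $7,200
Damages plus late penalty: $27,500 + $7,200 = $34,700
Costs and fees: 20% of $34,700 = $6,940
Total recovery: $34,700 + $6,940 = $41,640

$41,640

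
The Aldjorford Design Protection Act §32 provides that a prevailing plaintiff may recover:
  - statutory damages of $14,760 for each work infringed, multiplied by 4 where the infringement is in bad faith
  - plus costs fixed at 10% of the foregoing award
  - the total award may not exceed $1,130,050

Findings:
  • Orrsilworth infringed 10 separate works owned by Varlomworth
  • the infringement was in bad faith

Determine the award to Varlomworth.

$649,440

Statutory damages: 10 × $14,760 = $147,600
Multiplied by 4: 4 × $147,600 = $590,400
Costs: 10% of $590,400 = $59,040
Award plus costs: $590,400 + $59,040 = $649,440
Cap at $1,130,050: $649,440 is within the cap, no reduction.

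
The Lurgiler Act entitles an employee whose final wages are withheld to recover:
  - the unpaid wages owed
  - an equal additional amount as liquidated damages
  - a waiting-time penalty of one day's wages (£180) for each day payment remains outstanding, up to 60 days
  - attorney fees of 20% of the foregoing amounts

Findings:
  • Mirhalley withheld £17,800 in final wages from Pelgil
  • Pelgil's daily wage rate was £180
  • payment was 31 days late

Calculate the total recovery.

Liquidated damages (equal amount): £17,800
Penalty days: min(31, 60) = 31
Waiting-time penalty: 31 × £180 = £5,580
Subtotal: £17,800 + £17,800 + £5,580 = £41,180
Attorney fees: 20% of £41,180 = £8,236
Total award: £41,180 + £8,236 = £49,416

£49,416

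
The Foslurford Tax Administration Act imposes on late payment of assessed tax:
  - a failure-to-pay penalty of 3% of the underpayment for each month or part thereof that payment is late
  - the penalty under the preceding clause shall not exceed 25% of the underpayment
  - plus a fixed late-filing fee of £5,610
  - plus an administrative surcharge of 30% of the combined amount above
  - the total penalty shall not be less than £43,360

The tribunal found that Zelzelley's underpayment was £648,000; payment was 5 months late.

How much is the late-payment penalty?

£133,653

Accrued rate: 3% × 5 = 15%, capped at 25% → 15%
Failure-to-pay penalty: 15% of £648,000 = £97,200
Penalty before surcharge: £97,200 + £5,610 = £102,810
Administrative surcharge: 30% of £102,810 = £30,843
Total penalty: £102,810 + £30,843 = £133,653
Minimum £43,360: £133,653 meets the minimum, no increase.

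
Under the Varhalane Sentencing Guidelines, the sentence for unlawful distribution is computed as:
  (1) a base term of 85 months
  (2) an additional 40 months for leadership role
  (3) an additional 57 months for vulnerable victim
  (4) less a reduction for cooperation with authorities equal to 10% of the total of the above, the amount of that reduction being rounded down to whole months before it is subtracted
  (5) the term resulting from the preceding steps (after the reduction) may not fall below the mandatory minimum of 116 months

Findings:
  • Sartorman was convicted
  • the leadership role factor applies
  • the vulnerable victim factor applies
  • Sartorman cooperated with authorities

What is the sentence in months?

164 months

Leadership role enhancement: +40 months
Vulnerable victim enhancement: +57 months
Adjusted term: 85 months + 40 months + 57 months = 182 months
Cooperation with authorities reduction: 10% of 182 months = 18 months (rounded down)
After reduction: 182 − 18 = 164 months
Minimum 116 months: 164 months meets the minimum, no increase.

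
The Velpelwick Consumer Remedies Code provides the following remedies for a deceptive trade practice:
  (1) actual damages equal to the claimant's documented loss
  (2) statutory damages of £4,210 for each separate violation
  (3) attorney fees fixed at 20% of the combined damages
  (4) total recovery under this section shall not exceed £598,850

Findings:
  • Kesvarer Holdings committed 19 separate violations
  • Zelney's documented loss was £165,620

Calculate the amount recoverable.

Statutory damages: 19 × £4,210 = £79,990
Combined damages: £165,620 + £79,990 = £245,610
Attorney fees: 20% of £245,610 = £49,122
Total before cap: £245,610 + £49,122 = £294,732
Cap at £598,850: £294,732 is within the cap, no reduction.

£294,732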